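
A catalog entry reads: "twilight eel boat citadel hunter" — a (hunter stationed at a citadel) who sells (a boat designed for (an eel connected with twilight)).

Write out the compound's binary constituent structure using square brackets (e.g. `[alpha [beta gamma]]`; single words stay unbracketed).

[[[twilight eel] boat] [citadel hunter]]

The outermost head in the paraphrase is "hunter" (specifically "citadel hunter"), modified by "twilight eel boat".
Inside "twilight eel boat": head "boat", modifier "twilight eel".
Inside "twilight eel": head "eel", modifier "twilight".
Inside "citadel hunter": head "hunter", modifier "citadel".
Putting it together: [[[twilight eel] boat] [citadel hunter]].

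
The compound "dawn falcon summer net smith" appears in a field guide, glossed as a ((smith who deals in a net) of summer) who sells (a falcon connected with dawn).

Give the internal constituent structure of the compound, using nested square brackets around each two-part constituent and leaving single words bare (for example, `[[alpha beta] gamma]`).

[[dawn falcon] [summer [net smith]]]

The outermost head in the paraphrase is "smith" (specifically "summer net smith"), modified by "dawn falcon".
Inside "dawn falcon": head "falcon", modifier "dawn".
Inside "summer net smith": head "smith" (specifically "net smith"), modifier "summer".
Inside "net smith": head "smith", modifier "net".
Assembled: [[dawn falcon] [summer [net smith]]].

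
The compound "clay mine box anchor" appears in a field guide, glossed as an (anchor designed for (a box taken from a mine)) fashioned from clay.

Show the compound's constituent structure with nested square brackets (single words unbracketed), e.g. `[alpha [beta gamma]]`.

Whole compound: head "anchor" (specifically "mine box anchor"), modifier "clay".
Inside "mine box anchor": head "anchor", modifier "mine box".
Inside "mine box": head "box", modifier "mine".
So the structure is [clay [[mine box] anchor]].

[clay [[mine box] anchor]]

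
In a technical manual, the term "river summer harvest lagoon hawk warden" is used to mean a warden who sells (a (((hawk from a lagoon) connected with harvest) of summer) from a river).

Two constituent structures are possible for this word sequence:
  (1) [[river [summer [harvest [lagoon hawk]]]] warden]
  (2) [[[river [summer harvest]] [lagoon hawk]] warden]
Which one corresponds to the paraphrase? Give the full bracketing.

[[river [summer [harvest [lagoon hawk]]]] warden]

The paraphrase's head is the "warden" part ("warden"); its modifier is "river summer harvest lagoon hawk".
That top-level split, carried through the inner groups, gives [[river [summer [harvest [lagoon hawk]]]] warden].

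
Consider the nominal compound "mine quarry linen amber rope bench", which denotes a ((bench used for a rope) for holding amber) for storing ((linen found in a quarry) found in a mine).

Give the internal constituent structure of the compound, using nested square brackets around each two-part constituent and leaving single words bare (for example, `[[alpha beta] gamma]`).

At the top level: head "bench" (specifically "amber rope bench"); modifier "mine quarry linen".
"mine quarry linen" → head "linen" (specifically "quarry linen"), modifier "mine".
"quarry linen" → head "linen", modifier "quarry".
"amber rope bench" → head "bench" (specifically "rope bench"), modifier "amber".
"rope bench" → head "bench", modifier "rope".
Putting it together: [[mine [quarry linen]] [amber [rope bench]]].

[[mine [quarry linen]] [amber [rope bench]]]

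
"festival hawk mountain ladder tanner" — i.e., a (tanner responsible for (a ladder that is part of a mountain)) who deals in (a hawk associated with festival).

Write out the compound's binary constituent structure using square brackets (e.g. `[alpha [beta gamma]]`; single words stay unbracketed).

[[festival hawk] [[mountain ladder] tanner]]

Overall it is a kind of tanner (specifically "mountain ladder tanner"); the modifier is "festival hawk".
"festival hawk" → head "hawk", modifier "festival".
"mountain ladder tanner" → head "tanner", modifier "mountain ladder".
"mountain ladder" → head "ladder", modifier "mountain".
Putting it together: [[festival hawk] [[mountain ladder] tanner]].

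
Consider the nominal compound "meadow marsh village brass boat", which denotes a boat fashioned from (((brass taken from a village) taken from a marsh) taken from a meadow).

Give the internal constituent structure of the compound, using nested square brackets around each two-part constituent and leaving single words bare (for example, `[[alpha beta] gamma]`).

At the top level: head "boat"; modifier "meadow marsh village brass".
Inside "meadow marsh village brass": head "brass" (specifically "marsh village brass"), modifier "meadow".
Inside "marsh village brass": head "brass" (specifically "village brass"), modifier "marsh".
Inside "village brass": head "brass", modifier "village".
Assembled: [[meadow [marsh [village brass]]] boat].

[[meadow [marsh [village brass]]] boat]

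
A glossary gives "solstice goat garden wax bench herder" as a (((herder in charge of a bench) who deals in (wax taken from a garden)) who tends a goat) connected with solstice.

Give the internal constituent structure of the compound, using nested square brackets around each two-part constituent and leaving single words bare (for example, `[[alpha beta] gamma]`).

At the top level: head "herder" (specifically "goat garden wax bench herder"); modifier "solstice".
Within "goat garden wax bench herder", the head is "herder" (specifically "garden wax bench herder") and the modifier is "goat".
Within "garden wax bench herder", the head is "herder" (specifically "bench herder") and the modifier is "garden wax".
Within "garden wax", the head is "wax" and the modifier is "garden".
Within "bench herder", the head is "herder" and the modifier is "bench".
Putting it together: [solstice [goat [[garden wax] [bench herder]]]].

[solstice [goat [[garden wax] [bench herder]]]]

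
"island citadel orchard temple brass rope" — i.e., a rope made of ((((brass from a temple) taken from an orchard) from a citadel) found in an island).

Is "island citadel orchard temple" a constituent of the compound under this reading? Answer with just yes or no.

no

The top-level split is [island citadel orchard temple brass] [rope]; the full structure is [[island [citadel [orchard [temple brass]]]] rope].
"island citadel orchard temple" straddles a constituent boundary, so it is not a single unit.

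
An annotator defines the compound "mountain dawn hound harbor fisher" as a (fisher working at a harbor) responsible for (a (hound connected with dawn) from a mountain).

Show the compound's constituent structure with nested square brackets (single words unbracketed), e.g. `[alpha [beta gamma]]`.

[[mountain [dawn hound]] [harbor fisher]]

The outermost head in the paraphrase is "fisher" (specifically "harbor fisher"), modified by "mountain dawn hound".
Inside "mountain dawn hound": head "hound" (specifically "dawn hound"), modifier "mountain".
Inside "dawn hound": head "hound", modifier "dawn".
Inside "harbor fisher": head "fisher", modifier "harbor".
Assembled: [[mountain [dawn hound]] [harbor fisher]].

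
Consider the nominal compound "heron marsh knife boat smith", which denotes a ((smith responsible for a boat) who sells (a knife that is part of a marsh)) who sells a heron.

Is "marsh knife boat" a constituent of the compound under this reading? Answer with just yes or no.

The top-level split is [heron] [marsh knife boat smith]; the full structure is [heron [[marsh knife] [boat smith]]].
"marsh knife boat" straddles a constituent boundary, so it is not a single unit.

no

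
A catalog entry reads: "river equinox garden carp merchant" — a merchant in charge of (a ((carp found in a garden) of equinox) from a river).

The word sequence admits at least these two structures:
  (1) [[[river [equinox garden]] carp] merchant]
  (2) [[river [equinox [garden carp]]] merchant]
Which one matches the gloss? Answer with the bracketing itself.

The paraphrase's head is the "merchant" part ("merchant"); its modifier is "river equinox garden carp".
That top-level split, carried through the inner groups, gives [[river [equinox [garden carp]]] merchant].

[[river [equinox [garden carp]]] merchant]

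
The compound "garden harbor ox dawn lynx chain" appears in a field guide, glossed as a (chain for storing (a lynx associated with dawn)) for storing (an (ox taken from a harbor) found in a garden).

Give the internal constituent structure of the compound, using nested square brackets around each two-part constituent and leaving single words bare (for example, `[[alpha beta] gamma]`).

[[garden [harbor ox]] [[dawn lynx] chain]]

Whole compound: head "chain" (specifically "dawn lynx chain"), modifier "garden harbor ox".
"garden harbor ox" → head "ox" (specifically "harbor ox"), modifier "garden".
"harbor ox" → head "ox", modifier "harbor".
"dawn lynx chain" → head "chain", modifier "dawn lynx".
"dawn lynx" → head "lynx", modifier "dawn".
Assembled: [[garden [harbor ox]] [[dawn lynx] chain]].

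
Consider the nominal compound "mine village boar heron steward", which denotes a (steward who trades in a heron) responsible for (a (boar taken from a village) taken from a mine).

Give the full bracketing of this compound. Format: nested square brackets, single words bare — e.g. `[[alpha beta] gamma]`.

Whole compound: head "steward" (specifically "heron steward"), modifier "mine village boar".
Within "mine village boar", the head is "boar" (specifically "village boar") and the modifier is "mine".
Within "village boar", the head is "boar" and the modifier is "village".
Within "heron steward", the head is "steward" and the modifier is "heron".
So the structure is [[mine [village boar]] [heron steward]].

[[mine [village boar]] [heron steward]]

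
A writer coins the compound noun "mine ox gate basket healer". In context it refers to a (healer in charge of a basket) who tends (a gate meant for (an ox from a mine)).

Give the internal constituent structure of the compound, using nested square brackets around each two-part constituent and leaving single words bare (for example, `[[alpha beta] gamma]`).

[[[mine ox] gate] [basket healer]]

At the top level: head "healer" (specifically "basket healer"); modifier "mine ox gate".
"mine ox gate" → head "gate", modifier "mine ox".
"mine ox" → head "ox", modifier "mine".
"basket healer" → head "healer", modifier "basket".
Putting it together: [[[mine ox] gate] [basket healer]].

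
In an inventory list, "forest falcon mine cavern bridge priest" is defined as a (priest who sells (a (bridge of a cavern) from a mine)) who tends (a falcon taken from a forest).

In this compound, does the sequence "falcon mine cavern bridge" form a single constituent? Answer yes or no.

The top-level split is [forest falcon] [mine cavern bridge priest]; the full structure is [[forest falcon] [[mine [cavern bridge]] priest]].
"falcon mine cavern bridge" straddles a constituent boundary, so it is not a single unit.

no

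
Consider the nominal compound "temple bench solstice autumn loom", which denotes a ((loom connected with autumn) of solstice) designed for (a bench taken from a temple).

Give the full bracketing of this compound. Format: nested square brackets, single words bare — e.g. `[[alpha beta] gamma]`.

At the top level: head "loom" (specifically "solstice autumn loom"); modifier "temple bench".
Within "temple bench", the head is "bench" and the modifier is "temple".
Within "solstice autumn loom", the head is "loom" (specifically "autumn loom") and the modifier is "solstice".
Within "autumn loom", the head is "loom" and the modifier is "autumn".
So the structure is [[temple bench] [solstice [autumn loom]]].

[[temple bench] [solstice [autumn loom]]]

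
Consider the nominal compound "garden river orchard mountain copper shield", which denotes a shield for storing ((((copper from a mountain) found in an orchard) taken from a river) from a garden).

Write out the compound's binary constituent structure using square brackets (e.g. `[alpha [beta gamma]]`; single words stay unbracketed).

At the top level: head "shield"; modifier "garden river orchard mountain copper".
Inside "garden river orchard mountain copper": head "copper" (specifically "river orchard mountain copper"), modifier "garden".
Inside "river orchard mountain copper": head "copper" (specifically "orchard mountain copper"), modifier "river".
Inside "orchard mountain copper": head "copper" (specifically "mountain copper"), modifier "orchard".
Inside "mountain copper": head "copper", modifier "mountain".
Putting it together: [[garden [river [orchard [mountain copper]]]] shield].

[[garden [river [orchard [mountain copper]]]] shield]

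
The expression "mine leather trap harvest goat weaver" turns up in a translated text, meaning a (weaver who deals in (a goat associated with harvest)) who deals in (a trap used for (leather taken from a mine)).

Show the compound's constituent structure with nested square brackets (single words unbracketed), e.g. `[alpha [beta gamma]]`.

[[[mine leather] trap] [[harvest goat] weaver]]

Overall it is a kind of weaver (specifically "harvest goat weaver"); the modifier is "mine leather trap".
Within "mine leather trap", the head is "trap" and the modifier is "mine leather".
Within "mine leather", the head is "leather" and the modifier is "mine".
Within "harvest goat weaver", the head is "weaver" and the modifier is "harvest goat".
Within "harvest goat", the head is "goat" and the modifier is "harvest".
Assembled: [[[mine leather] trap] [[harvest goat] weaver]].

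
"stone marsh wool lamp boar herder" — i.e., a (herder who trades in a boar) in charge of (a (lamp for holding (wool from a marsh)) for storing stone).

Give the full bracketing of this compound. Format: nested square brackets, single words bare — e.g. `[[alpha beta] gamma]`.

At the top level: head "herder" (specifically "boar herder"); modifier "stone marsh wool lamp".
Inside "stone marsh wool lamp": head "lamp" (specifically "marsh wool lamp"), modifier "stone".
Inside "marsh wool lamp": head "lamp", modifier "marsh wool".
Inside "marsh wool": head "wool", modifier "marsh".
Inside "boar herder": head "herder", modifier "boar".
Assembled: [[stone [[marsh wool] lamp]] [boar herder]].

[[stone [[marsh wool] lamp]] [boar herder]]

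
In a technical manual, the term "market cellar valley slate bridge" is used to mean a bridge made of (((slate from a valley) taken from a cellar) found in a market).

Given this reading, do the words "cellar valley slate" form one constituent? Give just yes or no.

The paraphrase groups the words so that "cellar valley slate" is one unit: it corresponds to a single parenthesized sub-phrase.
The full structure is [[market [cellar [valley slate]]] bridge], in which [cellar valley slate] is a constituent.

yes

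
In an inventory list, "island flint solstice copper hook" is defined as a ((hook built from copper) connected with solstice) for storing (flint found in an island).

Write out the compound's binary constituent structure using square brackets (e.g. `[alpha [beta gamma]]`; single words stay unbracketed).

[[island flint] [solstice [copper hook]]]

At the top level: head "hook" (specifically "solstice copper hook"); modifier "island flint".
"island flint" → head "flint", modifier "island".
"solstice copper hook" → head "hook" (specifically "copper hook"), modifier "solstice".
"copper hook" → head "hook", modifier "copper".
Assembled: [[island flint] [solstice [copper hook]]].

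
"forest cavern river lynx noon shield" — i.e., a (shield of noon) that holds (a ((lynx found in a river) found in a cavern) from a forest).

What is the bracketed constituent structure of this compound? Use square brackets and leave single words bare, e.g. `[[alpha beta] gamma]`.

[[forest [cavern [river lynx]]] [noon shield]]

The outermost head in the paraphrase is "shield" (specifically "noon shield"), modified by "forest cavern river lynx".
"forest cavern river lynx" → head "lynx" (specifically "cavern river lynx"), modifier "forest".
"cavern river lynx" → head "lynx" (specifically "river lynx"), modifier "cavern".
"river lynx" → head "lynx", modifier "river".
"noon shield" → head "shield", modifier "noon".
Putting it together: [[forest [cavern [river lynx]]] [noon shield]].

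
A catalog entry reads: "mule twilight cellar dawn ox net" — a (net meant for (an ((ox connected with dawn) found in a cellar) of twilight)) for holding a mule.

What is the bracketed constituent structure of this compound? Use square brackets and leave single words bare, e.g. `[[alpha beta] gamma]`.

[mule [[twilight [cellar [dawn ox]]] net]]

The outermost head in the paraphrase is "net" (specifically "twilight cellar dawn ox net"), modified by "mule".
Within "twilight cellar dawn ox net", the head is "net" and the modifier is "twilight cellar dawn ox".
Within "twilight cellar dawn ox", the head is "ox" (specifically "cellar dawn ox") and the modifier is "twilight".
Within "cellar dawn ox", the head is "ox" (specifically "dawn ox") and the modifier is "cellar".
Within "dawn ox", the head is "ox" and the modifier is "dawn".
So the structure is [mule [[twilight [cellar [dawn ox]]] net]].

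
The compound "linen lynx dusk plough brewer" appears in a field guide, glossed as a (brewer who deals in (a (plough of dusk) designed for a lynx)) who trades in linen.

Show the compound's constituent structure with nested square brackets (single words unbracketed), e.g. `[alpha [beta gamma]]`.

Overall it is a kind of brewer (specifically "lynx dusk plough brewer"); the modifier is "linen".
Inside "lynx dusk plough brewer": head "brewer", modifier "lynx dusk plough".
Inside "lynx dusk plough": head "plough" (specifically "dusk plough"), modifier "lynx".
Inside "dusk plough": head "plough", modifier "dusk".
Putting it together: [linen [[lynx [dusk plough]] brewer]].

[linen [[lynx [dusk plough]] brewer]]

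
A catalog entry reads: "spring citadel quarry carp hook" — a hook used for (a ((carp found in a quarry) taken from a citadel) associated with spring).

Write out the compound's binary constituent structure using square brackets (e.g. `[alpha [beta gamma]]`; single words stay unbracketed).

Overall it is a kind of hook; the modifier is "spring citadel quarry carp".
Within "spring citadel quarry carp", the head is "carp" (specifically "citadel quarry carp") and the modifier is "spring".
Within "citadel quarry carp", the head is "carp" (specifically "quarry carp") and the modifier is "citadel".
Within "quarry carp", the head is "carp" and the modifier is "quarry".
So the structure is [[spring [citadel [quarry carp]]] hook].

[[spring [citadel [quarry carp]]] hook]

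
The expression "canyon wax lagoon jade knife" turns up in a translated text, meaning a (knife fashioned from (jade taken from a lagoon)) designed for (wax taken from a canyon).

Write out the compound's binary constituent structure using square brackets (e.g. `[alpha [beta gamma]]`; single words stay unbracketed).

The outermost head in the paraphrase is "knife" (specifically "lagoon jade knife"), modified by "canyon wax".
Within "canyon wax", the head is "wax" and the modifier is "canyon".
Within "lagoon jade knife", the head is "knife" and the modifier is "lagoon jade".
Within "lagoon jade", the head is "jade" and the modifier is "lagoon".
So the structure is [[canyon wax] [[lagoon jade] knife]].

[[canyon wax] [[lagoon jade] knife]]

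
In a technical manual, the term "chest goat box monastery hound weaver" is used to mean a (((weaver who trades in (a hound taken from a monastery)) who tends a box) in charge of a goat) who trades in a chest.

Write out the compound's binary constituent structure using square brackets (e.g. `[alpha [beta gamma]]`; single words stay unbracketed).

At the top level: head "weaver" (specifically "goat box monastery hound weaver"); modifier "chest".
"goat box monastery hound weaver" → head "weaver" (specifically "box monastery hound weaver"), modifier "goat".
"box monastery hound weaver" → head "weaver" (specifically "monastery hound weaver"), modifier "box".
"monastery hound weaver" → head "weaver", modifier "monastery hound".
"monastery hound" → head "hound", modifier "monastery".
So the structure is [chest [goat [box [[monastery hound] weaver]]]].

[chest [goat [box [[monastery hound] weaver]]]]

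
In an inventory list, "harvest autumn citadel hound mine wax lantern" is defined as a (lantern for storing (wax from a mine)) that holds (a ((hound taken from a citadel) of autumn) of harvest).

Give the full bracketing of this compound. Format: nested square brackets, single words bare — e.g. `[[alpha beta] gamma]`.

[[harvest [autumn [citadel hound]]] [[mine wax] lantern]]

At the top level: head "lantern" (specifically "mine wax lantern"); modifier "harvest autumn citadel hound".
"harvest autumn citadel hound" → head "hound" (specifically "autumn citadel hound"), modifier "harvest".
"autumn citadel hound" → head "hound" (specifically "citadel hound"), modifier "autumn".
"citadel hound" → head "hound", modifier "citadel".
"mine wax lantern" → head "lantern", modifier "mine wax".
"mine wax" → head "wax", modifier "mine".
So the structure is [[harvest [autumn [citadel hound]]] [[mine wax] lantern]].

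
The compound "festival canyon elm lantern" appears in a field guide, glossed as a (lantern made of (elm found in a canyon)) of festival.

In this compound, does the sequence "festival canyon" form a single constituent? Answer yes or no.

The top-level split is [festival] [canyon elm lantern]; the full structure is [festival [[canyon elm] lantern]].
"festival canyon" straddles a constituent boundary, so it is not a single unit.

no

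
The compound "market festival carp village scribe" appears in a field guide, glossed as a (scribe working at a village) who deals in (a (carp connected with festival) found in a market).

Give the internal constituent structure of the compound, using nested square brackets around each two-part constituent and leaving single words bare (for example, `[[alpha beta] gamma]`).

Whole compound: head "scribe" (specifically "village scribe"), modifier "market festival carp".
Within "market festival carp", the head is "carp" (specifically "festival carp") and the modifier is "market".
Within "festival carp", the head is "carp" and the modifier is "festival".
Within "village scribe", the head is "scribe" and the modifier is "village".
Putting it together: [[market [festival carp]] [village scribe]].

[[market [festival carp]] [village scribe]]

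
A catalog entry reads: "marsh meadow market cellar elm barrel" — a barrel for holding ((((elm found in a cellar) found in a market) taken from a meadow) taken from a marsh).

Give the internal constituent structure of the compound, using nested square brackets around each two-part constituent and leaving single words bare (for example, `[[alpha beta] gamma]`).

At the top level: head "barrel"; modifier "marsh meadow market cellar elm".
Within "marsh meadow market cellar elm", the head is "elm" (specifically "meadow market cellar elm") and the modifier is "marsh".
Within "meadow market cellar elm", the head is "elm" (specifically "market cellar elm") and the modifier is "meadow".
Within "market cellar elm", the head is "elm" (specifically "cellar elm") and the modifier is "market".
Within "cellar elm", the head is "elm" and the modifier is "cellar".
Putting it together: [[marsh [meadow [market [cellar elm]]]] barrel].

[[marsh [meadow [market [cellar elm]]]] barrel]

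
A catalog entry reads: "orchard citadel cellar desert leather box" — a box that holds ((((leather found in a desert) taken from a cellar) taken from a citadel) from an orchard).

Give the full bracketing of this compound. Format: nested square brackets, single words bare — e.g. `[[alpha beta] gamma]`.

[[orchard [citadel [cellar [desert leather]]]] box]

The outermost head in the paraphrase is "box", modified by "orchard citadel cellar desert leather".
"orchard citadel cellar desert leather" → head "leather" (specifically "citadel cellar desert leather"), modifier "orchard".
"citadel cellar desert leather" → head "leather" (specifically "cellar desert leather"), modifier "citadel".
"cellar desert leather" → head "leather" (specifically "desert leather"), modifier "cellar".
"desert leather" → head "leather", modifier "desert".
Putting it together: [[orchard [citadel [cellar [desert leather]]]] box].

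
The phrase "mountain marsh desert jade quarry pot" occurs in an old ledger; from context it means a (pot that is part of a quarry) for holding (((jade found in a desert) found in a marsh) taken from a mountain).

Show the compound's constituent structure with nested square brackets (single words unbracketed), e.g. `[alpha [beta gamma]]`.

The outermost head in the paraphrase is "pot" (specifically "quarry pot"), modified by "mountain marsh desert jade".
Within "mountain marsh desert jade", the head is "jade" (specifically "marsh desert jade") and the modifier is "mountain".
Within "marsh desert jade", the head is "jade" (specifically "desert jade") and the modifier is "marsh".
Within "desert jade", the head is "jade" and the modifier is "desert".
Within "quarry pot", the head is "pot" and the modifier is "quarry".
Assembled: [[mountain [marsh [desert jade]]] [quarry pot]].

[[mountain [marsh [desert jade]]] [quarry pot]]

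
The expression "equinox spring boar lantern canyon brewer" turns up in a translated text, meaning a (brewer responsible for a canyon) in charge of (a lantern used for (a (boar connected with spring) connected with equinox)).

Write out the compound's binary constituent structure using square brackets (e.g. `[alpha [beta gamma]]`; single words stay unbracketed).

[[[equinox [spring boar]] lantern] [canyon brewer]]

The outermost head in the paraphrase is "brewer" (specifically "canyon brewer"), modified by "equinox spring boar lantern".
Inside "equinox spring boar lantern": head "lantern", modifier "equinox spring boar".
Inside "equinox spring boar": head "boar" (specifically "spring boar"), modifier "equinox".
Inside "spring boar": head "boar", modifier "spring".
Inside "canyon brewer": head "brewer", modifier "canyon".
Putting it together: [[[equinox [spring boar]] lantern] [canyon brewer]].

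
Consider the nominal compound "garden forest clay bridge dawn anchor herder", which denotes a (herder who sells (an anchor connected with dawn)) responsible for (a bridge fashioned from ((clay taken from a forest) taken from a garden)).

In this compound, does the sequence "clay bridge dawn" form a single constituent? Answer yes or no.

The top-level split is [garden forest clay bridge] [dawn anchor herder]; the full structure is [[[garden [forest clay]] bridge] [[dawn anchor] herder]].
"clay bridge dawn" straddles a constituent boundary, so it is not a single unit.

no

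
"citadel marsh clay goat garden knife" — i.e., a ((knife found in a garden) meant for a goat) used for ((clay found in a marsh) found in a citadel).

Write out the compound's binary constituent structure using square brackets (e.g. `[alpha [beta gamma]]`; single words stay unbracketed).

The outermost head in the paraphrase is "knife" (specifically "goat garden knife"), modified by "citadel marsh clay".
"citadel marsh clay" → head "clay" (specifically "marsh clay"), modifier "citadel".
"marsh clay" → head "clay", modifier "marsh".
"goat garden knife" → head "knife" (specifically "garden knife"), modifier "goat".
"garden knife" → head "knife", modifier "garden".
Assembled: [[citadel [marsh clay]] [goat [garden knife]]].

[[citadel [marsh clay]] [goat [garden knife]]]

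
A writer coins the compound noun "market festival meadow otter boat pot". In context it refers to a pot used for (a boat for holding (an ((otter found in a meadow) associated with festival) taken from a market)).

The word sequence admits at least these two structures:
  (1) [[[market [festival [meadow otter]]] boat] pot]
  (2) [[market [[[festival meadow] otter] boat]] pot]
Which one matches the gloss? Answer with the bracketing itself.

The paraphrase's head is the "pot" part ("pot"); its modifier is "market festival meadow otter boat".
That top-level split, carried through the inner groups, gives [[[market [festival [meadow otter]]] boat] pot].

[[[market [festival [meadow otter]]] boat] pot]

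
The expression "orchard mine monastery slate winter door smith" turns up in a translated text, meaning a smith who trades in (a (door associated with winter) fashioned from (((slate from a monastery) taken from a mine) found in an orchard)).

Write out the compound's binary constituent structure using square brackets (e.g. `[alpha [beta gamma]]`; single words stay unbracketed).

Overall it is a kind of smith; the modifier is "orchard mine monastery slate winter door".
Inside "orchard mine monastery slate winter door": head "door" (specifically "winter door"), modifier "orchard mine monastery slate".
Inside "orchard mine monastery slate": head "slate" (specifically "mine monastery slate"), modifier "orchard".
Inside "mine monastery slate": head "slate" (specifically "monastery slate"), modifier "mine".
Inside "monastery slate": head "slate", modifier "monastery".
Inside "winter door": head "door", modifier "winter".
Assembled: [[[orchard [mine [monastery slate]]] [winter door]] smith].

[[[orchard [mine [monastery slate]]] [winter door]] smith]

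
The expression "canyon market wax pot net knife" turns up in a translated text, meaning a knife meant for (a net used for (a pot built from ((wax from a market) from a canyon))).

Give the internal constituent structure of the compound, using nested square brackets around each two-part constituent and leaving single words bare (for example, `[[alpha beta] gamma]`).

[[[[canyon [market wax]] pot] net] knife]

Overall it is a kind of knife; the modifier is "canyon market wax pot net".
Within "canyon market wax pot net", the head is "net" and the modifier is "canyon market wax pot".
Within "canyon market wax pot", the head is "pot" and the modifier is "canyon market wax".
Within "canyon market wax", the head is "wax" (specifically "market wax") and the modifier is "canyon".
Within "market wax", the head is "wax" and the modifier is "market".
Assembled: [[[[canyon [market wax]] pot] net] knife].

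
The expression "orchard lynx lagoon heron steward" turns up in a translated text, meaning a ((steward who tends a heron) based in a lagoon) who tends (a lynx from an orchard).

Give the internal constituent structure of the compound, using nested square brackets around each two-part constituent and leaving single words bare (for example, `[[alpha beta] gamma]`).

At the top level: head "steward" (specifically "lagoon heron steward"); modifier "orchard lynx".
"orchard lynx" → head "lynx", modifier "orchard".
"lagoon heron steward" → head "steward" (specifically "heron steward"), modifier "lagoon".
"heron steward" → head "steward", modifier "heron".
Putting it together: [[orchard lynx] [lagoon [heron steward]]].

[[orchard lynx] [lagoon [heron steward]]]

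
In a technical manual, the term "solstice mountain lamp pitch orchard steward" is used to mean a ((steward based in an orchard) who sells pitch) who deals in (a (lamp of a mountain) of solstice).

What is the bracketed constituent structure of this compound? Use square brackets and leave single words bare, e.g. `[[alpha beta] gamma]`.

[[solstice [mountain lamp]] [pitch [orchard steward]]]

Overall it is a kind of steward (specifically "pitch orchard steward"); the modifier is "solstice mountain lamp".
Within "solstice mountain lamp", the head is "lamp" (specifically "mountain lamp") and the modifier is "solstice".
Within "mountain lamp", the head is "lamp" and the modifier is "mountain".
Within "pitch orchard steward", the head is "steward" (specifically "orchard steward") and the modifier is "pitch".
Within "orchard steward", the head is "steward" and the modifier is "orchard".
Assembled: [[solstice [mountain lamp]] [pitch [orchard steward]]].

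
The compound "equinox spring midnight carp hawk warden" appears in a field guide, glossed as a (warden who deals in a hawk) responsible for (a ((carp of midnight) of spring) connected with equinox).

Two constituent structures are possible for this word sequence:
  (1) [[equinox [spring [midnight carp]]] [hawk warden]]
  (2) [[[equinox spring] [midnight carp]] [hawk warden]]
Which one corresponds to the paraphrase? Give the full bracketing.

The paraphrase's head is the "warden" part ("hawk warden"); its modifier is "equinox spring midnight carp".
That top-level split, carried through the inner groups, gives [[equinox [spring [midnight carp]]] [hawk warden]].

[[equinox [spring [midnight carp]]] [hawk warden]]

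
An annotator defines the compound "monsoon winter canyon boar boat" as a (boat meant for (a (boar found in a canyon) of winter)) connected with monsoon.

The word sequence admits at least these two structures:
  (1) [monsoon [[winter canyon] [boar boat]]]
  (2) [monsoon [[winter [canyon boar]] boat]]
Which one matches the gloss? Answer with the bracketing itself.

[monsoon [[winter [canyon boar]] boat]]

The paraphrase's head is the "boat" part ("winter canyon boar boat"); its modifier is "monsoon".
That top-level split, carried through the inner groups, gives [monsoon [[winter [canyon boar]] boat]].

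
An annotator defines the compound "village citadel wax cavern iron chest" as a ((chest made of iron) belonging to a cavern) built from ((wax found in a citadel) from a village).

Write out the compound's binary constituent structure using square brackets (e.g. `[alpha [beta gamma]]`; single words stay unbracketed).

Overall it is a kind of chest (specifically "cavern iron chest"); the modifier is "village citadel wax".
"village citadel wax" → head "wax" (specifically "citadel wax"), modifier "village".
"citadel wax" → head "wax", modifier "citadel".
"cavern iron chest" → head "chest" (specifically "iron chest"), modifier "cavern".
"iron chest" → head "chest", modifier "iron".
Putting it together: [[village [citadel wax]] [cavern [iron chest]]].

[[village [citadel wax]] [cavern [iron chest]]]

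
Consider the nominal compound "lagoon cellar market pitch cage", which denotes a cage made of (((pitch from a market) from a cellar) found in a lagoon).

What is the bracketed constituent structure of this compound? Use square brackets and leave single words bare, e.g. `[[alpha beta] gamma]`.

[[lagoon [cellar [market pitch]]] cage]

Whole compound: head "cage", modifier "lagoon cellar market pitch".
"lagoon cellar market pitch" → head "pitch" (specifically "cellar market pitch"), modifier "lagoon".
"cellar market pitch" → head "pitch" (specifically "market pitch"), modifier "cellar".
"market pitch" → head "pitch", modifier "market".
So the structure is [[lagoon [cellar [market pitch]]] cage].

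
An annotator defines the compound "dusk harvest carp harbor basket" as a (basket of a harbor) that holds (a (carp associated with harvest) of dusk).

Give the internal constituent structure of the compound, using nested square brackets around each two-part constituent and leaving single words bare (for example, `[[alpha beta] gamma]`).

[[dusk [harvest carp]] [harbor basket]]

Overall it is a kind of basket (specifically "harbor basket"); the modifier is "dusk harvest carp".
"dusk harvest carp" → head "carp" (specifically "harvest carp"), modifier "dusk".
"harvest carp" → head "carp", modifier "harvest".
"harbor basket" → head "basket", modifier "harbor".
Putting it together: [[dusk [harvest carp]] [harbor basket]].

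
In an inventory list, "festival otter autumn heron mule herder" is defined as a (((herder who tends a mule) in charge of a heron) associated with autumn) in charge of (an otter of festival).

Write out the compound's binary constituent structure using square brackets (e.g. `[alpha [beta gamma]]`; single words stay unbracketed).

Overall it is a kind of herder (specifically "autumn heron mule herder"); the modifier is "festival otter".
Within "festival otter", the head is "otter" and the modifier is "festival".
Within "autumn heron mule herder", the head is "herder" (specifically "heron mule herder") and the modifier is "autumn".
Within "heron mule herder", the head is "herder" (specifically "mule herder") and the modifier is "heron".
Within "mule herder", the head is "herder" and the modifier is "mule".
Putting it together: [[festival otter] [autumn [heron [mule herder]]]].

[[festival otter] [autumn [heron [mule herder]]]]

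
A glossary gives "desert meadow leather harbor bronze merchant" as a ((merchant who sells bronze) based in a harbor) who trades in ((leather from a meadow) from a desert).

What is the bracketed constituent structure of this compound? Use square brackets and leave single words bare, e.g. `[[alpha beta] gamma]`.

Whole compound: head "merchant" (specifically "harbor bronze merchant"), modifier "desert meadow leather".
Inside "desert meadow leather": head "leather" (specifically "meadow leather"), modifier "desert".
Inside "meadow leather": head "leather", modifier "meadow".
Inside "harbor bronze merchant": head "merchant" (specifically "bronze merchant"), modifier "harbor".
Inside "bronze merchant": head "merchant", modifier "bronze".
Assembled: [[desert [meadow leather]] [harbor [bronze merchant]]].

[[desert [meadow leather]] [harbor [bronze merchant]]]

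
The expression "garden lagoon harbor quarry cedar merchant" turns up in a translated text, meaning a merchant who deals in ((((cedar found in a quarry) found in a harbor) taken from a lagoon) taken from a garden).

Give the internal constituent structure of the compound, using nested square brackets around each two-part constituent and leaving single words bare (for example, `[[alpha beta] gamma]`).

Whole compound: head "merchant", modifier "garden lagoon harbor quarry cedar".
Inside "garden lagoon harbor quarry cedar": head "cedar" (specifically "lagoon harbor quarry cedar"), modifier "garden".
Inside "lagoon harbor quarry cedar": head "cedar" (specifically "harbor quarry cedar"), modifier "lagoon".
Inside "harbor quarry cedar": head "cedar" (specifically "quarry cedar"), modifier "harbor".
Inside "quarry cedar": head "cedar", modifier "quarry".
Putting it together: [[garden [lagoon [harbor [quarry cedar]]]] merchant].

[[garden [lagoon [harbor [quarry cedar]]]] merchant]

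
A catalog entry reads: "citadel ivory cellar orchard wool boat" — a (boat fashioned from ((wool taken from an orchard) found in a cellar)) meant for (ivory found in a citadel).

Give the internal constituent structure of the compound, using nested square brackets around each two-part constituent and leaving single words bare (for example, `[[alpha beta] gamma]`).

Overall it is a kind of boat (specifically "cellar orchard wool boat"); the modifier is "citadel ivory".
Within "citadel ivory", the head is "ivory" and the modifier is "citadel".
Within "cellar orchard wool boat", the head is "boat" and the modifier is "cellar orchard wool".
Within "cellar orchard wool", the head is "wool" (specifically "orchard wool") and the modifier is "cellar".
Within "orchard wool", the head is "wool" and the modifier is "orchard".
Assembled: [[citadel ivory] [[cellar [orchard wool]] boat]].

[[citadel ivory] [[cellar [orchard wool]] boat]]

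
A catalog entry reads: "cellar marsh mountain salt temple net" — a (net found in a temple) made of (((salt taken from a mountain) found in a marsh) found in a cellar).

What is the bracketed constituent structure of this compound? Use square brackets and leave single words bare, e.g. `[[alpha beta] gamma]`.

Whole compound: head "net" (specifically "temple net"), modifier "cellar marsh mountain salt".
"cellar marsh mountain salt" → head "salt" (specifically "marsh mountain salt"), modifier "cellar".
"marsh mountain salt" → head "salt" (specifically "mountain salt"), modifier "marsh".
"mountain salt" → head "salt", modifier "mountain".
"temple net" → head "net", modifier "temple".
So the structure is [[cellar [marsh [mountain salt]]] [temple net]].

[[cellar [marsh [mountain salt]]] [temple net]]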